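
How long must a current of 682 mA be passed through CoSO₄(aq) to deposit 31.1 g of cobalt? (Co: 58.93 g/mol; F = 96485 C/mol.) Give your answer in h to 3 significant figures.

n(Co) = 31.1 / 58.93 = 0.5277 mol
Co²⁺ + 2e⁻ → Co, so n(e⁻) = 2 × 0.5277 = 1.055 mol
Q = 1.055 × 96485 = 1.018×10^5 C
t = Q / I = 1.018×10^5 / 0.682 = 1.493×10^5 s = 41.5 h

41.5 h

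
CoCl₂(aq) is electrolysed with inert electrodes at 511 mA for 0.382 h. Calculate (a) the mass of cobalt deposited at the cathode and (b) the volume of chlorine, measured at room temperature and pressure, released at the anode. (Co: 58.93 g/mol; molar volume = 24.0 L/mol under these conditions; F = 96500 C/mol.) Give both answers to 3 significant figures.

0.215 g Co; 0.0874 L Cl₂

Q = 0.511 × 1375.2 = 702.7 C; n(e⁻) = 702.7 / 96500 = 0.007282 mol
Cathode: Co²⁺ + 2e⁻ → Co → n(Co) = 0.007282/2 = 0.003641 mol → 0.215 g
Anode: 2Cl⁻ → Cl₂ + 2e⁻ → n(Cl₂) = 0.007282/2 = 0.003641 mol → 0.0874 L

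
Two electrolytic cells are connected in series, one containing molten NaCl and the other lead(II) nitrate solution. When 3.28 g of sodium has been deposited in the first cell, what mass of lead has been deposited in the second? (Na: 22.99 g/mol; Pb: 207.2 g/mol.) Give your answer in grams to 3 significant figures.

14.8 g

n(Na) = 3.28 / 22.99 = 0.1427 mol
Na⁺ + e⁻ → Na, so n(e⁻) = 0.1427 mol
Same current for the same time ⇒ same n(e⁻) = 0.1427 mol in both cells.
Pb²⁺ + 2e⁻ → Pb, so n(Pb) = 0.1427 / 2 = 0.07135 mol
m(Pb) = 0.07135 × 207.2 = 14.8 g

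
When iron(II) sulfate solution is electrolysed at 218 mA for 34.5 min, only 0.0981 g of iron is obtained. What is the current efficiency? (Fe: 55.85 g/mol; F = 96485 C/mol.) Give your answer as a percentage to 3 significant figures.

75.1%

Q = 0.218 × 2070 = 451.3 C
n(e⁻) = 451.3 / 96485 = 0.004677 mol
Fe²⁺ + 2e⁻ → Fe, so theoretical n(Fe) = 0.002339 mol → 0.1306 g
Efficiency = 0.0981 / 0.1306 = 0.7511 = 75.1%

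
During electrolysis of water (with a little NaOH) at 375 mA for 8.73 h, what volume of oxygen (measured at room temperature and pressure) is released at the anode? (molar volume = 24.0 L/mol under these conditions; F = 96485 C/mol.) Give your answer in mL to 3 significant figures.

Q = 0.375 A × 31428 s = 11790 C
n(e⁻) = 11790 / 96485 = 0.1222 mol
2H₂O → O₂ + 4H⁺ + 4e⁻, so n(O₂) = 0.1222 / 4 = 0.03055 mol
V = 0.03055 × 24.0 = 0.7332 L
= 733 mL

733 mL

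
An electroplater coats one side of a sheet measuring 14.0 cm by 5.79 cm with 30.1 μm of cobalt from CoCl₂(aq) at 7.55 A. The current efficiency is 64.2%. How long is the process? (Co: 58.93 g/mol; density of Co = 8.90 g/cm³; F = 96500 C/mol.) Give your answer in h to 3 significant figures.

Plated area = 14.0 × 5.79 = 81.06 cm²
Volume = 81.06 × 30.1×10⁻⁴ cm = 0.2440 cm³
m(Co) = 0.2440 × 8.90 = 2.172 g
n(Co) = 2.172 / 58.93 = 0.03686 mol; n(e⁻) = 2 × 0.03686 = 0.07372 mol
Q = 0.07372 × 96500 / 0.642 = 11080 C
t = 11080 / 7.55 = 1468 s = 0.408 h

0.408 h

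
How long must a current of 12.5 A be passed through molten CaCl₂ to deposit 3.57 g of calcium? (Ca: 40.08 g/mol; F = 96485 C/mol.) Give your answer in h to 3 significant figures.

0.382 h

n(Ca) = 3.57 / 40.08 = 0.08907 mol
Ca²⁺ + 2e⁻ → Ca, so n(e⁻) = 2 × 0.08907 = 0.1781 mol
Q = 0.1781 × 96485 = 17180 C
t = Q / I = 17180 / 12.5 = 1374 s = 0.382 h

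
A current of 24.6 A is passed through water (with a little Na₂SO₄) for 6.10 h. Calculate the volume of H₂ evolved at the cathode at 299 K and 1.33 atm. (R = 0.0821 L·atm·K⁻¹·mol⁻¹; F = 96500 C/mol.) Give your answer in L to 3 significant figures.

51.7 L

Q = It = 24.6 × 21960 = 5.402×10^5 C
Moles of electrons = 5.402×10^5 / 96500 = 5.598 mol
2H⁺ + 2e⁻ → H₂, so n(H₂) = 5.598 / 2 = 2.799 mol
V = nRT/P = 2.799 × 0.0821 × 299 / 1.33 = 51.66 L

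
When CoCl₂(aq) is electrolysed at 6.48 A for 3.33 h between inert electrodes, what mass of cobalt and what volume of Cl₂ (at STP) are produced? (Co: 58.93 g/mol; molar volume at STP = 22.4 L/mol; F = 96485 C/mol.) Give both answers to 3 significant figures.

Q = 6.48 × 11988 = 77680 C; n(e⁻) = 77680 / 96485 = 0.8051 mol
Cathode: Co²⁺ + 2e⁻ → Co → n(Co) = 0.8051/2 = 0.4026 mol → 23.7 g
Anode: 2Cl⁻ → Cl₂ + 2e⁻ → n(Cl₂) = 0.8051/2 = 0.4026 mol → 9.02 L

23.7 g Co; 9.02 L Cl₂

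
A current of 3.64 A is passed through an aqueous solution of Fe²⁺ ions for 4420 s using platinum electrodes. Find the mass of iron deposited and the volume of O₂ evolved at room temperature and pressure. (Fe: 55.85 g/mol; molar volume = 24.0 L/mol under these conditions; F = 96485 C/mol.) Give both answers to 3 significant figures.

Q = 3.64 × 4420 = 16090 C; n(e⁻) = 16090 / 96485 = 0.1668 mol
Cathode: Fe²⁺ + 2e⁻ → Fe → n(Fe) = 0.1668/2 = 0.08340 mol → 4.66 g
Anode: 2H₂O → O₂ + 4H⁺ + 4e⁻ → n(O₂) = 0.1668/4 = 0.04170 mol → 1.00 L

4.66 g Fe; 1.00 L O₂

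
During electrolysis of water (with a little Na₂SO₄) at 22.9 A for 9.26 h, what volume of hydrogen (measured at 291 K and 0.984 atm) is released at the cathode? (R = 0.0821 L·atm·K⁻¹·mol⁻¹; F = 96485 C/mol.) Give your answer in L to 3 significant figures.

Charge passed = 22.9 × 33336 = 7.634×10^5 C
n(e⁻) = 7.634×10^5 / 96485 = 7.912 mol
2H⁺ + 2e⁻ → H₂, so n(H₂) = 7.912 / 2 = 3.956 mol
V = nRT/P = 3.956 × 0.0821 × 291 / 0.984 = 96.05 L

96.1 L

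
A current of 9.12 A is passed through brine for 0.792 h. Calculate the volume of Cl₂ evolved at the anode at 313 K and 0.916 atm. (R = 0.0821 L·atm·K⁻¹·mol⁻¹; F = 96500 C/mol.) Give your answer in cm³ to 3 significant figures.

3780 cm³

Q = It = 9.12 × 2851.2 = 26000 C
Moles of electrons = 26000 / 96500 = 0.2694 mol
2Cl⁻ → Cl₂ + 2e⁻, so n(Cl₂) = 0.2694 / 2 = 0.1347 mol
V = nRT/P = 0.1347 × 0.0821 × 313 / 0.916 = 3.779 L
= 3780 cm³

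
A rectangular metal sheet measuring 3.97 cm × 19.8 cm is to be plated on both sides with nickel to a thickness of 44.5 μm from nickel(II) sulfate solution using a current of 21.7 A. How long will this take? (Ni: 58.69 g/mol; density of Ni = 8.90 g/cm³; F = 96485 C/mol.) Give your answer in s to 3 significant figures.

Plated area = 2 × 3.97 × 19.8 = 157.2 cm²
Volume = 157.2 × 44.5×10⁻⁴ cm = 0.6995 cm³
m(Ni) = 0.6995 × 8.90 = 6.226 g
n(Ni) = 6.226 / 58.69 = 0.1061 mol; n(e⁻) = 2 × 0.1061 = 0.2122 mol
Q = 0.2122 × 96485 = 20470 C
t = 20470 / 21.7 = 943.3 s

943 s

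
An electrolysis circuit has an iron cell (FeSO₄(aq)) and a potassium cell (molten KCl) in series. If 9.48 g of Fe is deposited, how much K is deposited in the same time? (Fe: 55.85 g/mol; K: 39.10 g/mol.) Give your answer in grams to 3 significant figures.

n(Fe) = 9.48 / 55.85 = 0.1697 mol
Fe²⁺ + 2e⁻ → Fe, so n(e⁻) = 2 × 0.1697 = 0.3394 mol
Since the cells are in series, n(e⁻) in the K cell is also 0.3394 mol.
K⁺ + e⁻ → K, so n(K) = 0.3394 mol
m(K) = 0.3394 × 39.10 = 13.3 g

13.3 g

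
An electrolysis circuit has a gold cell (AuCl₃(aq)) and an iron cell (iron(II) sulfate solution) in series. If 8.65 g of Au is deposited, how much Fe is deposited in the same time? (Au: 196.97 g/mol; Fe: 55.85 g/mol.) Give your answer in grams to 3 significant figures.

n(Au) = 8.65 / 196.97 = 0.04392 mol
Au³⁺ + 3e⁻ → Au, so n(e⁻) = 3 × 0.04392 = 0.1318 mol
The cells are in series, so the same charge (and hence the same n(e⁻) = 0.1318 mol) passes through both.
Fe²⁺ + 2e⁻ → Fe, so n(Fe) = 0.1318 / 2 = 0.06590 mol
m(Fe) = 0.06590 × 55.85 = 3.68 g

3.68 g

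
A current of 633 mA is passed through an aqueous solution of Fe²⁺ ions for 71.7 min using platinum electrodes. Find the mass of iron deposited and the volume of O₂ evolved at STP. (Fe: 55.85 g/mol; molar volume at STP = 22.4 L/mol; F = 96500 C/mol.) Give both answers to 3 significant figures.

0.788 g Fe; 0.158 L O₂

Q = 0.633 × 4302 = 2723 C; n(e⁻) = 2723 / 96500 = 0.02822 mol
Cathode: Fe²⁺ + 2e⁻ → Fe → n(Fe) = 0.02822/2 = 0.01411 mol → 0.788 g
Anode: 2H₂O → O₂ + 4H⁺ + 4e⁻ → n(O₂) = 0.02822/4 = 0.007055 mol → 0.158 L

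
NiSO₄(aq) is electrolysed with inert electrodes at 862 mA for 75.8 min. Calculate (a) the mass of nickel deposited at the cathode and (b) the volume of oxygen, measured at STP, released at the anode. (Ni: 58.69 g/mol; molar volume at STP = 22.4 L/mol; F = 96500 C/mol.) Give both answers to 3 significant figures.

Q = 0.862 × 4548 = 3920 C; n(e⁻) = 3920 / 96500 = 0.04062 mol
Cathode: Ni²⁺ + 2e⁻ → Ni → n(Ni) = 0.04062/2 = 0.02031 mol → 1.19 g
Anode: 2H₂O → O₂ + 4H⁺ + 4e⁻ → n(O₂) = 0.04062/4 = 0.01016 mol → 0.228 L

1.19 g Ni; 0.228 L O₂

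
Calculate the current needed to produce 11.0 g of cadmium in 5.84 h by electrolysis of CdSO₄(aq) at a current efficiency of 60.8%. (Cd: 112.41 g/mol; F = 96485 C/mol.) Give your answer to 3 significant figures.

1.48 A

n(Cd) = 11.0 / 112.41 = 0.09786 mol
Cd²⁺ + 2e⁻ → Cd, so n(e⁻) = 2 × 0.09786 = 0.1957 mol
Q = 0.1957 × 96485 / 0.608 = 31060 C
I = Q / t = 31060 / 21024 s = 1.48 A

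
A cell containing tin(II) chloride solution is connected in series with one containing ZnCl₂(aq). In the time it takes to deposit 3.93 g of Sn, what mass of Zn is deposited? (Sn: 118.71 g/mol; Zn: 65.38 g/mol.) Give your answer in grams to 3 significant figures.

n(Sn) = 3.93 / 118.71 = 0.03311 mol
Sn²⁺ + 2e⁻ → Sn, so n(e⁻) = 2 × 0.03311 = 0.06622 mol
The cells are in series, so the same charge (and hence the same n(e⁻) = 0.06622 mol) passes through both.
Zn²⁺ + 2e⁻ → Zn, so n(Zn) = 0.06622 / 2 = 0.03311 mol
m(Zn) = 0.03311 × 65.38 = 2.16 g

2.16 g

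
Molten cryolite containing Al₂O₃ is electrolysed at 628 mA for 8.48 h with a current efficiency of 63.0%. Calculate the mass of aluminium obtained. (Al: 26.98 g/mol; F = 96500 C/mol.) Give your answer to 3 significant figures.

1.13 g

Q = 0.628 × 30528 = 19170 C
n(e⁻) = 19170 / 96500 = 0.1987 mol
Al³⁺ + 3e⁻ → Al, so theoretical m(Al) = 0.06623 × 26.98 = 1.787 g
Actual mass = 63.0% × 1.787 = 1.13 g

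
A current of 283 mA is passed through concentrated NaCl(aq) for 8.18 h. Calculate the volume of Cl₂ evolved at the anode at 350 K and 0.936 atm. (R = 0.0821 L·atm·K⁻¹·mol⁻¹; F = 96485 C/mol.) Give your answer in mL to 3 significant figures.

1330 mL

Charge passed = 0.283 × 29448 = 8334 C
Moles of electrons = 8334 / 96485 = 0.08638 mol
2Cl⁻ → Cl₂ + 2e⁻, so n(Cl₂) = 0.08638 / 2 = 0.04319 mol
V = nRT/P = 0.04319 × 0.0821 × 350 / 0.936 = 1.326 L
= 1330 mL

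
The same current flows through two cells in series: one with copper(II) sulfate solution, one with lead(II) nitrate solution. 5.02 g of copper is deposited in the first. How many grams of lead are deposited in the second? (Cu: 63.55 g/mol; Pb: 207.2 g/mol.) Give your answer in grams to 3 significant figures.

n(Cu) = 5.02 / 63.55 = 0.07899 mol
Cu²⁺ + 2e⁻ → Cu, so n(e⁻) = 2 × 0.07899 = 0.1580 mol
Since the cells are in series, n(e⁻) in the Pb cell is also 0.1580 mol.
Pb²⁺ + 2e⁻ → Pb, so n(Pb) = 0.1580 / 2 = 0.07900 mol
m(Pb) = 0.07900 × 207.2 = 16.4 g

16.4 g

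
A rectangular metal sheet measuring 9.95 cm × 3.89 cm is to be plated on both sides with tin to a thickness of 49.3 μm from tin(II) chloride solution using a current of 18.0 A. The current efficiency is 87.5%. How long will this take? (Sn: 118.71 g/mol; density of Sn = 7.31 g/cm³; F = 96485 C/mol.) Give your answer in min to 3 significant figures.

Plated area = 2 × 9.95 × 3.89 = 77.41 cm²
Volume = 77.41 × 49.3×10⁻⁴ cm = 0.3816 cm³
m(Sn) = 0.3816 × 7.31 = 2.789 g
n(Sn) = 2.789 / 118.71 = 0.02349 mol; n(e⁻) = 2 × 0.02349 = 0.04698 mol
Q = 0.04698 × 96485 / 0.875 = 5180 C
t = 5180 / 18.0 = 287.8 s = 4.80 min

4.80 min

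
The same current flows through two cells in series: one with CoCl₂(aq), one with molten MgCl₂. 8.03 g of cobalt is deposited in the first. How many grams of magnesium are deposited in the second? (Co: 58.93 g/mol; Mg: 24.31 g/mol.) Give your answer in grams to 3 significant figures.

3.31 g

n(Co) = 8.03 / 58.93 = 0.1363 mol
Co²⁺ + 2e⁻ → Co, so n(e⁻) = 2 × 0.1363 = 0.2726 mol
In series, the same 0.2726 mol of electrons flows through the second cell.
Mg²⁺ + 2e⁻ → Mg, so n(Mg) = 0.2726 / 2 = 0.1363 mol
m(Mg) = 0.1363 × 24.31 = 3.31 g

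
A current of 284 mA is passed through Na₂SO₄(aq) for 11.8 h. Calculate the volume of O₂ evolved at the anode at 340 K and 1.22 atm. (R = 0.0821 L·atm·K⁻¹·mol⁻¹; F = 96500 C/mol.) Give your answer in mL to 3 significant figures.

715 mL

Q = 0.284 A × 42480 s = 12060 C
n(e⁻) = 12060 / 96500 = 0.1250 mol
2H₂O → O₂ + 4H⁺ + 4e⁻, so n(O₂) = 0.1250 / 4 = 0.03125 mol
V = nRT/P = 0.03125 × 0.0821 × 340 / 1.22 = 0.7150 L
= 715 mL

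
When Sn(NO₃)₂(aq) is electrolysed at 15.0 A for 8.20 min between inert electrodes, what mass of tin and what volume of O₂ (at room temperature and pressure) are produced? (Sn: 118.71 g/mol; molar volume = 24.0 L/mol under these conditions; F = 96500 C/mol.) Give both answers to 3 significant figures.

4.54 g Sn; 0.459 L O₂

Q = 15.0 × 492 = 7380 C; n(e⁻) = 7380 / 96500 = 0.07648 mol
Cathode: Sn²⁺ + 2e⁻ → Sn → n(Sn) = 0.07648/2 = 0.03824 mol → 4.54 g
Anode: 2H₂O → O₂ + 4H⁺ + 4e⁻ → n(O₂) = 0.07648/4 = 0.01912 mol → 0.459 L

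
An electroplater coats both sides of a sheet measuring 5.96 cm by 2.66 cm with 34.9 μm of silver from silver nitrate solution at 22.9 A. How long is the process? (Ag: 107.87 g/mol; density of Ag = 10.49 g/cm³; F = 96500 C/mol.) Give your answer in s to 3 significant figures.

45.3 s

Plated area = 2 × 5.96 × 2.66 = 31.71 cm²
Volume = 31.71 × 34.9×10⁻⁴ cm = 0.1107 cm³
m(Ag) = 0.1107 × 10.49 = 1.161 g
n(Ag) = 1.161 / 107.87 = 0.01076 mol; n(e⁻) = 0.01076 mol
Q = 0.01076 × 96500 = 1038 C
t = 1038 / 22.9 = 45.33 s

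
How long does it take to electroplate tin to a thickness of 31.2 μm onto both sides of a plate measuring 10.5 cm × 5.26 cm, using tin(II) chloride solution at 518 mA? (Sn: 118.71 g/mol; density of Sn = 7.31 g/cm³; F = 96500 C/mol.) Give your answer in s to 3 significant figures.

Plated area = 2 × 10.5 × 5.26 = 110.5 cm²
Volume = 110.5 × 31.2×10⁻⁴ cm = 0.3448 cm³
m(Sn) = 0.3448 × 7.31 = 2.520 g
n(Sn) = 2.520 / 118.71 = 0.02123 mol; n(e⁻) = 2 × 0.02123 = 0.04246 mol
Q = 0.04246 × 96500 = 4097 C
t = 4097 / 0.518 = 7909 s

7910 s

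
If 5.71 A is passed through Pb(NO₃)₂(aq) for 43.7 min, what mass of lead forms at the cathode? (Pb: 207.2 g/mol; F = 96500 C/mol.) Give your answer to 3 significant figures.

Q = It = 5.71 × 2622 = 14970 C
n(e⁻) = Q/F = 14970/96500 = 0.1551 mol
Pb²⁺ + 2e⁻ → Pb, so n(Pb) = 0.1551 / 2 = 0.07755 mol
m = 0.07755 × 207.2 = 16.1 g

16.1 g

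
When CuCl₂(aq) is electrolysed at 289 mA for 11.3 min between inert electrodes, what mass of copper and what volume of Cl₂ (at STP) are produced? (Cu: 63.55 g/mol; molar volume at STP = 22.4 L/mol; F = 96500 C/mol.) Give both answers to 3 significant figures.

Q = 0.289 × 678 = 195.9 C; n(e⁻) = 195.9 / 96500 = 0.002030 mol
Cathode: Cu²⁺ + 2e⁻ → Cu → n(Cu) = 0.002030/2 = 0.001015 mol → 0.0645 g
Anode: 2Cl⁻ → Cl₂ + 2e⁻ → n(Cl₂) = 0.002030/2 = 0.001015 mol → 0.0227 L

0.0645 g Cu; 0.0227 L Cl₂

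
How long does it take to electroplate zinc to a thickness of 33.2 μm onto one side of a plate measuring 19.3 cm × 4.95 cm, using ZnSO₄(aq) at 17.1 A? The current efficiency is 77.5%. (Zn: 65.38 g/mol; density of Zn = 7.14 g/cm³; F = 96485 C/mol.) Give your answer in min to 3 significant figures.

Plated area = 19.3 × 4.95 = 95.54 cm²
Volume = 95.54 × 33.2×10⁻⁴ cm = 0.3172 cm³
m(Zn) = 0.3172 × 7.14 = 2.265 g
n(Zn) = 2.265 / 65.38 = 0.03464 mol; n(e⁻) = 2 × 0.03464 = 0.06928 mol
Q = 0.06928 × 96485 / 0.775 = 8625 C
t = 8625 / 17.1 = 504.4 s = 8.41 min

8.41 min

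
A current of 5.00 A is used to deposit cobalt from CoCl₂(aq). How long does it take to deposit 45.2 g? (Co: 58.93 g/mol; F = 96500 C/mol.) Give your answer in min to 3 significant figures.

493 min

n(Co) = 45.2 / 58.93 = 0.7670 mol
Co²⁺ + 2e⁻ → Co, so n(e⁻) = 2 × 0.7670 = 1.534 mol
Q = 1.534 × 96500 = 1.480×10^5 C
t = Q / I = 1.480×10^5 / 5.00 = 29600 s = 493 min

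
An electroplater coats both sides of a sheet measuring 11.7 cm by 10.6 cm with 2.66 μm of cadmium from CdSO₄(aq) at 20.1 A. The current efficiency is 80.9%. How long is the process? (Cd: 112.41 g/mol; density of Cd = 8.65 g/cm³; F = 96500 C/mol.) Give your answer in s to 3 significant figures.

60.3 s

Plated area = 2 × 11.7 × 10.6 = 248.0 cm²
Volume = 248.0 × 2.66×10⁻⁴ cm = 0.06597 cm³
m(Cd) = 0.06597 × 8.65 = 0.5706 g
n(Cd) = 0.5706 / 112.41 = 0.005076 mol; n(e⁻) = 2 × 0.005076 = 0.01015 mol
Q = 0.01015 × 96500 / 0.809 = 1211 C
t = 1211 / 20.1 = 60.25 s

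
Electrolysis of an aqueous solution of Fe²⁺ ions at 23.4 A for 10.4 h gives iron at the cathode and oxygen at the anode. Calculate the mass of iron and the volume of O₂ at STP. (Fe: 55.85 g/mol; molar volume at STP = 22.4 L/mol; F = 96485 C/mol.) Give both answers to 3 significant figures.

254 g Fe; 50.8 L O₂

Q = 23.4 × 37440 = 8.761×10^5 C; n(e⁻) = 8.761×10^5 / 96485 = 9.080 mol
Cathode: Fe²⁺ + 2e⁻ → Fe → n(Fe) = 9.080/2 = 4.540 mol → 254 g
Anode: 2H₂O → O₂ + 4H⁺ + 4e⁻ → n(O₂) = 9.080/4 = 2.270 mol → 50.8 L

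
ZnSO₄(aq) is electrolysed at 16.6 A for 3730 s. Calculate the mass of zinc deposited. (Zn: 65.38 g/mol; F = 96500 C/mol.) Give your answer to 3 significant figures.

21.0 g

Q = It = 16.6 × 3730 = 61920 C
Moles of electrons = 61920 / 96500 = 0.6417 mol
Zn²⁺ + 2e⁻ → Zn, so n(Zn) = 0.6417 / 2 = 0.3209 mol
m = 0.3209 × 65.38 = 21.0 g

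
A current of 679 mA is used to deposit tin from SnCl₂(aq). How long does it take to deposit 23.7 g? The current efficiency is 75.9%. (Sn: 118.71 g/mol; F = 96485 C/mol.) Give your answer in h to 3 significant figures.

n(Sn) = 23.7 / 118.71 = 0.1996 mol
Sn²⁺ + 2e⁻ → Sn, so n(e⁻) = 2 × 0.1996 = 0.3992 mol
Q = 0.3992 × 96485 / 0.759 = 50750 C
t = Q / I = 50750 / 0.679 = 74740 s = 20.8 h

20.8 h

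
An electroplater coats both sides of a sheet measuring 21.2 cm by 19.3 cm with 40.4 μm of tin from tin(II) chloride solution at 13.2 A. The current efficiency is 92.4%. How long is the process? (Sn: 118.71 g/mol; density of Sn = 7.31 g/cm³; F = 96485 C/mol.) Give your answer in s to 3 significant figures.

Plated area = 2 × 21.2 × 19.3 = 818.3 cm²
Volume = 818.3 × 40.4×10⁻⁴ cm = 3.306 cm³
m(Sn) = 3.306 × 7.31 = 24.17 g
n(Sn) = 24.17 / 118.71 = 0.2036 mol; n(e⁻) = 2 × 0.2036 = 0.4072 mol
Q = 0.4072 × 96485 / 0.924 = 42520 C
t = 42520 / 13.2 = 3221 s

3220 s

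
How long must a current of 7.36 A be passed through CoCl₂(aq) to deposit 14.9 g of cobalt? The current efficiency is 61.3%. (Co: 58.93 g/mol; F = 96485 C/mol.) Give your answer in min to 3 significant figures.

180 min

n(Co) = 14.9 / 58.93 = 0.2528 mol
Co²⁺ + 2e⁻ → Co, so n(e⁻) = 2 × 0.2528 = 0.5056 mol
Q = 0.5056 × 96485 / 0.613 = 79580 C
t = Q / I = 79580 / 7.36 = 10810 s = 180 min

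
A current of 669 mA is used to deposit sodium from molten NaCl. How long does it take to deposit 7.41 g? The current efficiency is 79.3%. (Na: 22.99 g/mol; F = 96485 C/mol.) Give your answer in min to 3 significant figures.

977 min

n(Na) = 7.41 / 22.99 = 0.3223 mol
Na⁺ + e⁻ → Na, so n(e⁻) = 0.3223 mol
Q = 0.3223 × 96485 / 0.793 = 39210 C
t = Q / I = 39210 / 0.669 = 58610 s = 977 min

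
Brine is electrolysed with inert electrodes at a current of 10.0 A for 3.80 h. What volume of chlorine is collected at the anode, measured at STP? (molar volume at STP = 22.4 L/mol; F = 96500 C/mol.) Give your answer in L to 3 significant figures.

Q = 10.0 A × 13680 s = 1.368×10^5 C
n(e⁻) = Q/F = 1.368×10^5/96500 = 1.418 mol
2Cl⁻ → Cl₂ + 2e⁻, so n(Cl₂) = 1.418 / 2 = 0.7090 mol
V = 0.7090 × 22.4 = 15.88 L

15.9 L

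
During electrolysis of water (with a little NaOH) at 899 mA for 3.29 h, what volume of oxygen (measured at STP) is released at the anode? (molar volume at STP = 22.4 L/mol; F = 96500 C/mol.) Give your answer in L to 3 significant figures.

0.618 L

Charge passed = 0.899 × 11844 = 10650 C
n(e⁻) = 10650 / 96500 = 0.1104 mol
2H₂O → O₂ + 4H⁺ + 4e⁻, so n(O₂) = 0.1104 / 4 = 0.02760 mol
V = 0.02760 × 22.4 = 0.6182 L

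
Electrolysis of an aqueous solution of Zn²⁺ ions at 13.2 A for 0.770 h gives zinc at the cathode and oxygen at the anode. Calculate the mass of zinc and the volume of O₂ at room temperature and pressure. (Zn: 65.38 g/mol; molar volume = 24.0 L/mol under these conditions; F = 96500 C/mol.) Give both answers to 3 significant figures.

12.4 g Zn; 2.28 L O₂

Q = 13.2 × 2772 = 36590 C; n(e⁻) = 36590 / 96500 = 0.3792 mol
Cathode: Zn²⁺ + 2e⁻ → Zn → n(Zn) = 0.3792/2 = 0.1896 mol → 12.4 g
Anode: 2H₂O → O₂ + 4H⁺ + 4e⁻ → n(O₂) = 0.3792/4 = 0.09480 mol → 2.28 L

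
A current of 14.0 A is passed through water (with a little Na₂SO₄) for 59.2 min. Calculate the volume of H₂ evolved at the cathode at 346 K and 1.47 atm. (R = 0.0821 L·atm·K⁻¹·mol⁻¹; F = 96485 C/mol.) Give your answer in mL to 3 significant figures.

Q = It = 14.0 × 3552 = 49730 C
n(e⁻) = 49730 / 96485 = 0.5154 mol
2H⁺ + 2e⁻ → H₂, so n(H₂) = 0.5154 / 2 = 0.2577 mol
V = nRT/P = 0.2577 × 0.0821 × 346 / 1.47 = 4.980 L
= 4980 mL

4980 mL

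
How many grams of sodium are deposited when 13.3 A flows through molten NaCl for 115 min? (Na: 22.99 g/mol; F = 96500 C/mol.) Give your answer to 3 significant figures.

Q = It = 13.3 × 6900 = 91770 C
n(e⁻) = Q/F = 91770/96500 = 0.9510 mol
Na⁺ + e⁻ → Na, so n(Na) = 0.9510 mol
m = 0.9510 × 22.99 = 21.9 g

21.9 g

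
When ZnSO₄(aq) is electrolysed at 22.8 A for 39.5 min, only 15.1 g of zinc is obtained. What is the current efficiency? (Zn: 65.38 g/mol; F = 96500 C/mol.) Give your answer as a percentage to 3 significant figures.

Q = 22.8 × 2370 = 54040 C
n(e⁻) = 54040 / 96500 = 0.5600 mol
Zn²⁺ + 2e⁻ → Zn, so theoretical n(Zn) = 0.2800 mol → 18.31 g
Efficiency = 15.1 / 18.31 = 0.8247 = 82.5%

82.5%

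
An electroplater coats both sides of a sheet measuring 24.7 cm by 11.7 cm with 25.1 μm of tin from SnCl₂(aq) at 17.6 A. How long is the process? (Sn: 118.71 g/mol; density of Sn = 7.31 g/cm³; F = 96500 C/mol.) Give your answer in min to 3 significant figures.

Plated area = 2 × 24.7 × 11.7 = 578.0 cm²
Volume = 578.0 × 25.1×10⁻⁴ cm = 1.451 cm³
m(Sn) = 1.451 × 7.31 = 10.61 g
n(Sn) = 10.61 / 118.71 = 0.08938 mol; n(e⁻) = 2 × 0.08938 = 0.1788 mol
Q = 0.1788 × 96500 = 17250 C
t = 17250 / 17.6 = 980.1 s = 16.3 min

16.3 min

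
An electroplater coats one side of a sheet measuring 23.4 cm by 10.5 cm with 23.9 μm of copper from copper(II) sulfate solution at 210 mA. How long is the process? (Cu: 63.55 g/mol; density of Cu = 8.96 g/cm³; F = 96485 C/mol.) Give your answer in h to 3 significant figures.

21.1 h

Plated area = 23.4 × 10.5 = 245.7 cm²
Volume = 245.7 × 23.9×10⁻⁴ cm = 0.5872 cm³
m(Cu) = 0.5872 × 8.96 = 5.261 g
n(Cu) = 5.261 / 63.55 = 0.08279 mol; n(e⁻) = 2 × 0.08279 = 0.1656 mol
Q = 0.1656 × 96485 = 15980 C
t = 15980 / 0.210 = 76100 s = 21.1 h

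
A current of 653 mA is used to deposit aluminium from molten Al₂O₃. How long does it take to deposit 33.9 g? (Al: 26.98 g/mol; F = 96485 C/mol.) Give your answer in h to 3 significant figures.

155 h

n(Al) = 33.9 / 26.98 = 1.256 mol
Al³⁺ + 3e⁻ → Al, so n(e⁻) = 3 × 1.256 = 3.768 mol
Q = 3.768 × 96485 = 3.636×10^5 C
t = Q / I = 3.636×10^5 / 0.653 = 5.568×10^5 s = 155 h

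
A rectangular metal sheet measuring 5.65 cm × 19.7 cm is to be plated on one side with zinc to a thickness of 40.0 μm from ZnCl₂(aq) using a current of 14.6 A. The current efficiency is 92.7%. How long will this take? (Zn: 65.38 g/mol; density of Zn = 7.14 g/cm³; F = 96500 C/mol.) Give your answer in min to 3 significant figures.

11.6 min

Plated area = 5.65 × 19.7 = 111.3 cm²
Volume = 111.3 × 40.0×10⁻⁴ cm = 0.4452 cm³
m(Zn) = 0.4452 × 7.14 = 3.179 g
n(Zn) = 3.179 / 65.38 = 0.04862 mol; n(e⁻) = 2 × 0.04862 = 0.09724 mol
Q = 0.09724 × 96500 / 0.927 = 10120 C
t = 10120 / 14.6 = 693.2 s = 11.6 min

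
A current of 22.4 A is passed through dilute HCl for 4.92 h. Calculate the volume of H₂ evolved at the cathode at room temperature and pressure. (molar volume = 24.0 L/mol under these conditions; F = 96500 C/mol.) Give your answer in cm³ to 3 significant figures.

Q = It = 22.4 × 17712 = 3.967×10^5 C
Moles of electrons = 3.967×10^5 / 96500 = 4.111 mol
2H⁺ + 2e⁻ → H₂, so n(H₂) = 4.111 / 2 = 2.056 mol
V = 2.056 × 24.0 = 49.34 L
= 49300 cm³

49300 cm³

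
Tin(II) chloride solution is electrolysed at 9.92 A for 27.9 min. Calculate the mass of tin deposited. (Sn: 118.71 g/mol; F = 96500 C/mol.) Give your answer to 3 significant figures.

Q = It = 9.92 × 1674 = 16610 C
n(e⁻) = Q/F = 16610/96500 = 0.1721 mol
Sn²⁺ + 2e⁻ → Sn, so n(Sn) = 0.1721 / 2 = 0.08605 mol
m = 0.08605 × 118.71 = 10.2 g

10.2 g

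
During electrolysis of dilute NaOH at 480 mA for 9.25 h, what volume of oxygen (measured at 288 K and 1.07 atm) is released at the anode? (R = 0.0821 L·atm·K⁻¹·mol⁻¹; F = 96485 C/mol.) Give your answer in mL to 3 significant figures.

915 mL

Charge passed = 0.480 × 33300 = 15980 C
n(e⁻) = Q/F = 15980/96485 = 0.1656 mol
2H₂O → O₂ + 4H⁺ + 4e⁻, so n(O₂) = 0.1656 / 4 = 0.04140 mol
V = nRT/P = 0.04140 × 0.0821 × 288 / 1.07 = 0.9149 L
= 915 mL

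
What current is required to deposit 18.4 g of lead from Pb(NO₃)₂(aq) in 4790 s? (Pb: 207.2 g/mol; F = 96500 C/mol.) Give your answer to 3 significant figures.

3.58 A

n(Pb) = 18.4 / 207.2 = 0.08880 mol
Pb²⁺ + 2e⁻ → Pb, so n(e⁻) = 2 × 0.08880 = 0.1776 mol
Q = 0.1776 × 96500 = 17140 C
I = Q / t = 17140 / 4790 s = 3.58 A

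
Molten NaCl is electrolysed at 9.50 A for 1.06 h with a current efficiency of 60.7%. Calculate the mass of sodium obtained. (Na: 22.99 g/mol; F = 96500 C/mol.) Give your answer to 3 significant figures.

5.24 g

Q = 9.50 × 3816 = 36250 C
n(e⁻) = 36250 / 96500 = 0.3756 mol
Na⁺ + e⁻ → Na, so theoretical m(Na) = 0.3756 × 22.99 = 8.635 g
Actual mass = 60.7% × 8.635 = 5.24 g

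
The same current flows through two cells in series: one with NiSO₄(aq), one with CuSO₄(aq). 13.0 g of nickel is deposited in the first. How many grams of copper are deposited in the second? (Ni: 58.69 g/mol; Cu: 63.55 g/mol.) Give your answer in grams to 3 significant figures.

n(Ni) = 13.0 / 58.69 = 0.2215 mol
Ni²⁺ + 2e⁻ → Ni, so n(e⁻) = 2 × 0.2215 = 0.4430 mol
Since the cells are in series, n(e⁻) in the Cu cell is also 0.4430 mol.
Cu²⁺ + 2e⁻ → Cu, so n(Cu) = 0.4430 / 2 = 0.2215 mol
m(Cu) = 0.2215 × 63.55 = 14.1 g

14.1 g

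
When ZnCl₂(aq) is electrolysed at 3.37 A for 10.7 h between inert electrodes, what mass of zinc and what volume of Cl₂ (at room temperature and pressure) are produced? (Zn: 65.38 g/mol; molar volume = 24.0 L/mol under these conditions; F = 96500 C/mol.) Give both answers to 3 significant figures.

44.0 g Zn; 16.1 L Cl₂

Q = 3.37 × 38520 = 1.298×10^5 C; n(e⁻) = 1.298×10^5 / 96500 = 1.345 mol
Cathode: Zn²⁺ + 2e⁻ → Zn → n(Zn) = 1.345/2 = 0.6725 mol → 44.0 g
Anode: 2Cl⁻ → Cl₂ + 2e⁻ → n(Cl₂) = 1.345/2 = 0.6725 mol → 16.1 L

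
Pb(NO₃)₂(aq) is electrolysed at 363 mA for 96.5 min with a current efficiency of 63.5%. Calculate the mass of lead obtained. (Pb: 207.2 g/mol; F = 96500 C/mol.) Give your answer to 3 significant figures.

1.43 g

Q = 0.363 × 5790 = 2102 C
n(e⁻) = 2102 / 96500 = 0.02178 mol
Pb²⁺ + 2e⁻ → Pb, so theoretical m(Pb) = 0.01089 × 207.2 = 2.256 g
Actual mass = 63.5% × 2.256 = 1.43 g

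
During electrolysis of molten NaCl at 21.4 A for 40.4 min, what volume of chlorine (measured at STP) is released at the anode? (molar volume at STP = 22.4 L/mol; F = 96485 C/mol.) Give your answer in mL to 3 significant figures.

6020 mL

Charge passed = 21.4 × 2424 = 51870 C
n(e⁻) = Q/F = 51870/96485 = 0.5376 mol
2Cl⁻ → Cl₂ + 2e⁻, so n(Cl₂) = 0.5376 / 2 = 0.2688 mol
V = 0.2688 × 22.4 = 6.021 L
= 6020 mL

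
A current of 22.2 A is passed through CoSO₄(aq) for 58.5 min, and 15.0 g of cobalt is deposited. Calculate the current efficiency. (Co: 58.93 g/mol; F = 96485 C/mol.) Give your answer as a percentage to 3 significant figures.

63.0%

Q = 22.2 × 3510 = 77920 C
n(e⁻) = 77920 / 96485 = 0.8076 mol
Co²⁺ + 2e⁻ → Co, so theoretical n(Co) = 0.4038 mol → 23.80 g
Efficiency = 15.0 / 23.80 = 0.6303 = 63.0%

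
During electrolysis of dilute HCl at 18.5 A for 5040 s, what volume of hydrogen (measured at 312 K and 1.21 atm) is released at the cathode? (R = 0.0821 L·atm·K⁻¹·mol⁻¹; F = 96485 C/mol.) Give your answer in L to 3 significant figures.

10.2 L

Q = It = 18.5 × 5040 = 93240 C
Moles of electrons = 93240 / 96485 = 0.9664 mol
2H⁺ + 2e⁻ → H₂, so n(H₂) = 0.9664 / 2 = 0.4832 mol
V = nRT/P = 0.4832 × 0.0821 × 312 / 1.21 = 10.23 L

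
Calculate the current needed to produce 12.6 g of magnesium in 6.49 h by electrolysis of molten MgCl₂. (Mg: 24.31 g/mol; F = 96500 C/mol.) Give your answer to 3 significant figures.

4.28 A

n(Mg) = 12.6 / 24.31 = 0.5183 mol
Mg²⁺ + 2e⁻ → Mg, so n(e⁻) = 2 × 0.5183 = 1.037 mol
Q = 1.037 × 96500 = 1.001×10^5 C
I = Q / t = 1.001×10^5 / 23364 s = 4.28 A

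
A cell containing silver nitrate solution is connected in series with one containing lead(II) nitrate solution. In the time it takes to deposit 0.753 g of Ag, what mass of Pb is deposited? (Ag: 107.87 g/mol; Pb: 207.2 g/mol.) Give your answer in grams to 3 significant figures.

n(Ag) = 0.753 / 107.87 = 0.006981 mol
Ag⁺ + e⁻ → Ag, so n(e⁻) = 0.006981 mol
Same current for the same time ⇒ same n(e⁻) = 0.006981 mol in both cells.
Pb²⁺ + 2e⁻ → Pb, so n(Pb) = 0.006981 / 2 = 0.003491 mol
m(Pb) = 0.003491 × 207.2 = 0.723 g

0.723 g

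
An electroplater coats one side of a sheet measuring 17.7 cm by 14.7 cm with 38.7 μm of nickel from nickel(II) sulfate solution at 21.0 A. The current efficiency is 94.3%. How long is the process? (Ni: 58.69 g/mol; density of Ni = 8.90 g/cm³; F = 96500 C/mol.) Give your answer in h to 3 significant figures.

0.413 h

Plated area = 17.7 × 14.7 = 260.2 cm²
Volume = 260.2 × 38.7×10⁻⁴ cm = 1.007 cm³
m(Ni) = 1.007 × 8.90 = 8.962 g
n(Ni) = 8.962 / 58.69 = 0.1527 mol; n(e⁻) = 2 × 0.1527 = 0.3054 mol
Q = 0.3054 × 96500 / 0.943 = 31250 C
t = 31250 / 21.0 = 1488 s = 0.413 h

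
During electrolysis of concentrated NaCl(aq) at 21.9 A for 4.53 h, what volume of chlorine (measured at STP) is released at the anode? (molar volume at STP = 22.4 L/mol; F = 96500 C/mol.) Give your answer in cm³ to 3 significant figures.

Q = 21.9 A × 16308 s = 3.571×10^5 C
Moles of electrons = 3.571×10^5 / 96500 = 3.701 mol
2Cl⁻ → Cl₂ + 2e⁻, so n(Cl₂) = 3.701 / 2 = 1.851 mol
V = 1.851 × 22.4 = 41.46 L
= 41500 cm³

41500 cm³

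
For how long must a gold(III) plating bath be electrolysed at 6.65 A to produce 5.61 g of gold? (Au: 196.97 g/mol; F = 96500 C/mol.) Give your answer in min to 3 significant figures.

n(Au) = 5.61 / 196.97 = 0.02848 mol
Au³⁺ + 3e⁻ → Au, so n(e⁻) = 3 × 0.02848 = 0.08544 mol
Q = 0.08544 × 96500 = 8245 C
t = Q / I = 8245 / 6.65 = 1240 s = 20.7 min

20.7 min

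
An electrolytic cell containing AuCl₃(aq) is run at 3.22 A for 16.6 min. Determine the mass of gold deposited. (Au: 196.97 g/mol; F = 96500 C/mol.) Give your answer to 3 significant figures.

Q = It = 3.22 × 996 = 3207 C
n(e⁻) = 3207 / 96500 = 0.03323 mol
Au³⁺ + 3e⁻ → Au, so n(Au) = 0.03323 / 3 = 0.01108 mol
m = 0.01108 × 196.97 = 2.18 g

2.18 g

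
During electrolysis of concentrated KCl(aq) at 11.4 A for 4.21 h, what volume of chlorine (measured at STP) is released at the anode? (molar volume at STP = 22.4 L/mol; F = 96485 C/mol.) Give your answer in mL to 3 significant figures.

20100 mL

Q = 11.4 A × 15156 s = 1.728×10^5 C
n(e⁻) = 1.728×10^5 / 96485 = 1.791 mol
2Cl⁻ → Cl₂ + 2e⁻, so n(Cl₂) = 1.791 / 2 = 0.8955 mol
V = 0.8955 × 22.4 = 20.06 L
= 20100 mL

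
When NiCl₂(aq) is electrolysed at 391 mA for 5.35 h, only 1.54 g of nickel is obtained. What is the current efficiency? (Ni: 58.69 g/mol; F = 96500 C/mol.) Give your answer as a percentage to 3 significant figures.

Q = 0.391 × 19260 = 7531 C
n(e⁻) = 7531 / 96500 = 0.07804 mol
Ni²⁺ + 2e⁻ → Ni, so theoretical n(Ni) = 0.03902 mol → 2.290 g
Efficiency = 1.54 / 2.290 = 0.6725 = 67.2%

67.2%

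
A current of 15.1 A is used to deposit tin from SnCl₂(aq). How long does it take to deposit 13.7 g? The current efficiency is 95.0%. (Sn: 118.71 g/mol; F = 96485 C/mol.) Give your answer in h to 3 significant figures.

n(Sn) = 13.7 / 118.71 = 0.1154 mol
Sn²⁺ + 2e⁻ → Sn, so n(e⁻) = 2 × 0.1154 = 0.2308 mol
Q = 0.2308 × 96485 / 0.950 = 23440 C
t = Q / I = 23440 / 15.1 = 1552 s = 0.431 h

0.431 h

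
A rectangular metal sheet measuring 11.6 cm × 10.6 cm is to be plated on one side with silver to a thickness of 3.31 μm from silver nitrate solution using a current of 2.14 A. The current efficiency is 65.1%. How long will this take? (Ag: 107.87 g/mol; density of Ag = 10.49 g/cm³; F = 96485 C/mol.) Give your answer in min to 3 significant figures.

Plated area = 11.6 × 10.6 = 123.0 cm²
Volume = 123.0 × 3.31×10⁻⁴ cm = 0.04071 cm³
m(Ag) = 0.04071 × 10.49 = 0.4270 g
n(Ag) = 0.4270 / 107.87 = 0.003958 mol; n(e⁻) = 0.003958 mol
Q = 0.003958 × 96485 / 0.651 = 586.6 C
t = 586.6 / 2.14 = 274.1 s = 4.57 min

4.57 min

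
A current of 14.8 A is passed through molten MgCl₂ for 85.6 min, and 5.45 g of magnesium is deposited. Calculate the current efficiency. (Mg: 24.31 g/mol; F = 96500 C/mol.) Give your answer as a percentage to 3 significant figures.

56.9%

Q = 14.8 × 5136 = 76010 C
n(e⁻) = 76010 / 96500 = 0.7877 mol
Mg²⁺ + 2e⁻ → Mg, so theoretical n(Mg) = 0.3939 mol → 9.576 g
Efficiency = 5.45 / 9.576 = 0.5691 = 56.9%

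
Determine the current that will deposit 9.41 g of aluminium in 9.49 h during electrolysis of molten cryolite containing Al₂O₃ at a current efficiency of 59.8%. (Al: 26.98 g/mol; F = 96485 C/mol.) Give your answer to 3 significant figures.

n(Al) = 9.41 / 26.98 = 0.3488 mol
Al³⁺ + 3e⁻ → Al, so n(e⁻) = 3 × 0.3488 = 1.046 mol
Q = 1.046 × 96485 / 0.598 = 1.688×10^5 C
I = Q / t = 1.688×10^5 / 34164 s = 4.94 A

4.94 A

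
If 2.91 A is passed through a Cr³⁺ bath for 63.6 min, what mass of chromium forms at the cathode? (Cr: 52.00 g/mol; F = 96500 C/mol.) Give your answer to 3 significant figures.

Q = It = 2.91 × 3816 = 11100 C
n(e⁻) = Q/F = 11100/96500 = 0.1150 mol
Cr³⁺ + 3e⁻ → Cr, so n(Cr) = 0.1150 / 3 = 0.03833 mol
m = 0.03833 × 52.00 = 1.99 g

1.99 g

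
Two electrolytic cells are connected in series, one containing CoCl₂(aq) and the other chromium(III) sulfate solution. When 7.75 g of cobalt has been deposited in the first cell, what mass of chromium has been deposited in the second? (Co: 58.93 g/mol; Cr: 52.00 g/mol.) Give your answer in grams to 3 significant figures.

n(Co) = 7.75 / 58.93 = 0.1315 mol
Co²⁺ + 2e⁻ → Co, so n(e⁻) = 2 × 0.1315 = 0.2630 mol
Since the cells are in series, n(e⁻) in the Cr cell is also 0.2630 mol.
Cr³⁺ + 3e⁻ → Cr, so n(Cr) = 0.2630 / 3 = 0.08767 mol
m(Cr) = 0.08767 × 52.00 = 4.56 g

4.56 g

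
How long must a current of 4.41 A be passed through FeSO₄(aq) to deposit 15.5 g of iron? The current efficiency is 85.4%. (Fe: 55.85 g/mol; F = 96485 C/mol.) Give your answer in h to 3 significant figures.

n(Fe) = 15.5 / 55.85 = 0.2775 mol
Fe²⁺ + 2e⁻ → Fe, so n(e⁻) = 2 × 0.2775 = 0.5550 mol
Q = 0.5550 × 96485 / 0.854 = 62700 C
t = Q / I = 62700 / 4.41 = 14220 s = 3.95 h

3.95 h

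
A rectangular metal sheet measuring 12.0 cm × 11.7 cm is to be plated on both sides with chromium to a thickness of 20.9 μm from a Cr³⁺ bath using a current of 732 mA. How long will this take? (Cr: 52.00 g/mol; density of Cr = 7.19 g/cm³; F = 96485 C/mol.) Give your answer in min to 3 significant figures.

535 min

Plated area = 2 × 12.0 × 11.7 = 280.8 cm²
Volume = 280.8 × 20.9×10⁻⁴ cm = 0.5869 cm³
m(Cr) = 0.5869 × 7.19 = 4.220 g
n(Cr) = 4.220 / 52.00 = 0.08115 mol; n(e⁻) = 3 × 0.08115 = 0.2435 mol
Q = 0.2435 × 96485 = 23490 C
t = 23490 / 0.732 = 32090 s = 535 min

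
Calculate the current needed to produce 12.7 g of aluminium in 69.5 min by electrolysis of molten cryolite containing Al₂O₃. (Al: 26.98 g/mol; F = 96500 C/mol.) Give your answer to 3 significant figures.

32.7 A

n(Al) = 12.7 / 26.98 = 0.4707 mol
Al³⁺ + 3e⁻ → Al, so n(e⁻) = 3 × 0.4707 = 1.412 mol
Q = 1.412 × 96500 = 1.363×10^5 C
I = Q / t = 1.363×10^5 / 4170 s = 32.7 A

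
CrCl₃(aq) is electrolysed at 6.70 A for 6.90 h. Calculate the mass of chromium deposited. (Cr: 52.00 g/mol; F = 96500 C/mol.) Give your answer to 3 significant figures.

Q = 6.70 A × 24840 s = 1.664×10^5 C
n(e⁻) = 1.664×10^5 / 96500 = 1.724 mol
Cr³⁺ + 3e⁻ → Cr, so n(Cr) = 1.724 / 3 = 0.5747 mol
m = 0.5747 × 52.00 = 29.9 g

29.9 g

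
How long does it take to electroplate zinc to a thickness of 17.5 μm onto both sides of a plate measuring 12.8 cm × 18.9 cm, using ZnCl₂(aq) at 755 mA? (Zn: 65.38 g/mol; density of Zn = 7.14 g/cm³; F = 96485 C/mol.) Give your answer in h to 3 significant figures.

6.56 h

Plated area = 2 × 12.8 × 18.9 = 483.8 cm²
Volume = 483.8 × 17.5×10⁻⁴ cm = 0.8467 cm³
m(Zn) = 0.8467 × 7.14 = 6.045 g
n(Zn) = 6.045 / 65.38 = 0.09246 mol; n(e⁻) = 2 × 0.09246 = 0.1849 mol
Q = 0.1849 × 96485 = 17840 C
t = 17840 / 0.755 = 23630 s = 6.56 h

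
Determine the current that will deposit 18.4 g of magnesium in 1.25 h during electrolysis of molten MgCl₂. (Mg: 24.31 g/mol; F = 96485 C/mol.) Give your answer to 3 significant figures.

32.5 A

n(Mg) = 18.4 / 24.31 = 0.7569 mol
Mg²⁺ + 2e⁻ → Mg, so n(e⁻) = 2 × 0.7569 = 1.514 mol
Q = 1.514 × 96485 = 1.461×10^5 C
I = Q / t = 1.461×10^5 / 4500 s = 32.5 A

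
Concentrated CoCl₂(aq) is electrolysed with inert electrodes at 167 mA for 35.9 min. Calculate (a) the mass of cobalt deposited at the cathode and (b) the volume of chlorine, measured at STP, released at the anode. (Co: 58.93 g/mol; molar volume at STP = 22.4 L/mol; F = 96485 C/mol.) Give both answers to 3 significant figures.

0.110 g Co; 0.0418 L Cl₂

Q = 0.167 × 2154 = 359.7 C; n(e⁻) = 359.7 / 96485 = 0.003728 mol
Cathode: Co²⁺ + 2e⁻ → Co → n(Co) = 0.003728/2 = 0.001864 mol → 0.110 g
Anode: 2Cl⁻ → Cl₂ + 2e⁻ → n(Cl₂) = 0.003728/2 = 0.001864 mol → 0.0418 L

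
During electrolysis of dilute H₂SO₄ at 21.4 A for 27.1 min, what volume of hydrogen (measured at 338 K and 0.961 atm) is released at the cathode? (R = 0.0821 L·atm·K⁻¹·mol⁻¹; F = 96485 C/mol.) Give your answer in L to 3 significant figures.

Q = It = 21.4 × 1626 = 34800 C
n(e⁻) = 34800 / 96485 = 0.3607 mol
2H⁺ + 2e⁻ → H₂, so n(H₂) = 0.3607 / 2 = 0.1804 mol
V = nRT/P = 0.1804 × 0.0821 × 338 / 0.961 = 5.209 L

5.21 L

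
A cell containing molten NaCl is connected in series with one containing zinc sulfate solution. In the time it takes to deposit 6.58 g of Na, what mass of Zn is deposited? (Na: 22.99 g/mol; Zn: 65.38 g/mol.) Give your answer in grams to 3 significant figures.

9.36 g

n(Na) = 6.58 / 22.99 = 0.2862 mol
Na⁺ + e⁻ → Na, so n(e⁻) = 0.2862 mol
Since the cells are in series, n(e⁻) in the Zn cell is also 0.2862 mol.
Zn²⁺ + 2e⁻ → Zn, so n(Zn) = 0.2862 / 2 = 0.1431 mol
m(Zn) = 0.1431 × 65.38 = 9.36 g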